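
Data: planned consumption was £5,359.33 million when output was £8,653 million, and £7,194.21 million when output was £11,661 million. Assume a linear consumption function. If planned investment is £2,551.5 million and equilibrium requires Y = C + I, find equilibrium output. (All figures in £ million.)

MPC = (7194.21 − 5359.33)/(11661 − 8653) = 1834.88/3008 = 0.61
a = 5359.33 − 0.61(8653) = 81
Equilibrium: Y = 81 + 0.61Y + 2551.5
0.39Y = 2632.5, so Y = 2632.5/0.39 = 6750

Y = 6750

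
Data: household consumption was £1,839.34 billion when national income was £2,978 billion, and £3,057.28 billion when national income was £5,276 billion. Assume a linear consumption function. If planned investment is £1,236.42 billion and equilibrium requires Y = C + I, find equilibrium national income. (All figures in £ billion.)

Y = 3186

MPC = (3057.28 − 1839.34)/(5276 − 2978) = 1217.94/2298 = 0.53
a = 1839.34 − 0.53(2978) = 261
Equilibrium: Y = 261 + 0.53Y + 1236.42
0.47Y = 1497.42, so Y = 1497.42/0.47 = 3186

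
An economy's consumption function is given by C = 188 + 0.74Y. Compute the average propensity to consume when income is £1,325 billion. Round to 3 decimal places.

APC = 0.882

C = 188 + 0.74(1325) = 1168.5
APC = C/Y = 1168.5/1325 = 0.882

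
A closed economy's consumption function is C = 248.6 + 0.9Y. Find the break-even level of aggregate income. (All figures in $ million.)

At break-even, C = Y: 248.6 + 0.9Y = Y
0.1Y = 248.6, so Y = 248.6/0.1 = 2486

Y = 2486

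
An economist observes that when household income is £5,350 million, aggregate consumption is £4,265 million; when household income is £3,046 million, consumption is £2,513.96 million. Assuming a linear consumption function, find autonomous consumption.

MPC = ΔC/ΔY = (4265 − 2513.96)/(5350 − 3046) = 1751.04/2304 = 0.76
a = C − MPC·Y = 2513.96 − 0.76(3046) = 2513.96 − 2314.96 = 199

a = 199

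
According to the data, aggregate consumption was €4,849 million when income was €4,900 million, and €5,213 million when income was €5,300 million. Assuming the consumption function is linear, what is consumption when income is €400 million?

C = 754

MPC = (5213 − 4849)/(5300 − 4900) = 364/400 = 0.91
a = 4849 − 0.91(4900) = 4849 − 4459 = 390
C = 390 + 0.91(400) = 390 + 364 = 754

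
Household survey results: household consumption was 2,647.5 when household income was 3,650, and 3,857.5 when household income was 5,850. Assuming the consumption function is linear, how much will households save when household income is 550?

MPC = (3857.5 − 2647.5)/(5850 − 3650) = 1210/2200 = 0.55
a = 2647.5 − 0.55(3650) = 2647.5 − 2007.5 = 640
C = 640 + 0.55(550) = 942.5
S = 550 − 942.5 = -392.5

S = -392.5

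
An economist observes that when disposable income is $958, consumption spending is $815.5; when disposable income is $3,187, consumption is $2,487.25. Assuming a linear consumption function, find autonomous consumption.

MPC = ΔC/ΔY = (2487.25 − 815.5)/(3187 − 958) = 1671.75/2229 = 0.75
a = C − MPC·Y = 815.5 − 0.75(958) = 815.5 − 718.5 = 97

a = 97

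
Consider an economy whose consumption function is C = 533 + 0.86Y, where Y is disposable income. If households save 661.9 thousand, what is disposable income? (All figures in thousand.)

Y = 8535

S = Y − C = -533 + 0.14Y
-533 + 0.14Y = 661.9, so 0.14Y = 1194.9 and Y = 8535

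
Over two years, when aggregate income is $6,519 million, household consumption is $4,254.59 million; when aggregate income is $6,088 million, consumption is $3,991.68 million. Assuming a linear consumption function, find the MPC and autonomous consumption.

MPC = ΔC/ΔY = (4254.59 − 3991.68)/(6519 − 6088) = 262.91/431 = 0.61
a = C − MPC·Y = 3991.68 − 0.61(6088) = 3991.68 − 3713.68 = 278

MPC = 0.61; a = 278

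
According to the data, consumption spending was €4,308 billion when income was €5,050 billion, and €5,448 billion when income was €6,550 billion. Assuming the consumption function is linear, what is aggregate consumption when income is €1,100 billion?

MPC = (5448 − 4308)/(6550 − 5050) = 1140/1500 = 0.76
a = 4308 − 0.76(5050) = 4308 − 3838 = 470
C = 470 + 0.76(1100) = 470 + 836 = 1306

C = 1306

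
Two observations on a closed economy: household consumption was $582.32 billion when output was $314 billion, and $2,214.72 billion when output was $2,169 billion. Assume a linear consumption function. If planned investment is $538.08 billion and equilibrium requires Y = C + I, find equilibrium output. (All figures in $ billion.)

Y = 7034

MPC = (2214.72 − 582.32)/(2169 − 314) = 1632.4/1855 = 0.88
a = 582.32 − 0.88(314) = 306
Equilibrium: Y = 306 + 0.88Y + 538.08
0.12Y = 844.08, so Y = 844.08/0.12 = 7034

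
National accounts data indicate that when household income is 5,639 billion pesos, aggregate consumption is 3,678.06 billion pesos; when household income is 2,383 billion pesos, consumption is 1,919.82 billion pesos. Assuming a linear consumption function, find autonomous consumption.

MPC = ΔC/ΔY = (3678.06 − 1919.82)/(5639 − 2383) = 1758.24/3256 = 0.54
a = C − MPC·Y = 1919.82 − 0.54(2383) = 1919.82 − 1286.82 = 633

a = 633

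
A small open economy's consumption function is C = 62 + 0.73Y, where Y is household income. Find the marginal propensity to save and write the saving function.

MPS = 1 − MPC = 1 − 0.73 = 0.27
S = Y − C = -62 + 0.27Y

MPS = 0.27; S = -62 + 0.27Y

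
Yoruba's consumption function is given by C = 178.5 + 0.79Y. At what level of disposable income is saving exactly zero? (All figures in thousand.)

At break-even, C = Y: 178.5 + 0.79Y = Y
0.21Y = 178.5, so Y = 178.5/0.21 = 850

Y = 850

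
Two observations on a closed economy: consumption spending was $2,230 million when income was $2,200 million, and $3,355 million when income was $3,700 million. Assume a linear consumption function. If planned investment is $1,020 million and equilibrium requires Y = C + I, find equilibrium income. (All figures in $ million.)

MPC = (3355 − 2230)/(3700 − 2200) = 1125/1500 = 0.75
a = 2230 − 0.75(2200) = 580
Equilibrium: Y = 580 + 0.75Y + 1020
0.25Y = 1600, so Y = 1600/0.25 = 6400

Y = 6400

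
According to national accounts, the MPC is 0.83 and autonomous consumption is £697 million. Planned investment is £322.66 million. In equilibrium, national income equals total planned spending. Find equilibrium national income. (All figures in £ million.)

Y = C + I = 697 + 0.83Y + 322.66
Y − 0.83Y = 1019.66
0.17Y = 1019.66, so Y = 1019.66/0.17 = 5998

Y = 5998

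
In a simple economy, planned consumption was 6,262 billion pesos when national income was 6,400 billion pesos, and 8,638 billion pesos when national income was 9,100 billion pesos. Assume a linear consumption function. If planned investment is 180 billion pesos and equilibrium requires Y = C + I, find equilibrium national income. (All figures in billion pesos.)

Y = 6750

MPC = (8638 − 6262)/(9100 − 6400) = 2376/2700 = 0.88
a = 6262 − 0.88(6400) = 630
Equilibrium: Y = 630 + 0.88Y + 180
0.12Y = 810, so Y = 810/0.12 = 6750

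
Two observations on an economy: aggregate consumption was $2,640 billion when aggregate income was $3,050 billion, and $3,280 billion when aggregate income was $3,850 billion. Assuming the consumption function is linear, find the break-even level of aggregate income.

Y = 1000

MPC = (3280 − 2640)/(3850 − 3050) = 640/800 = 0.8
a = 2640 − 0.8(3050) = 2640 − 2440 = 200
Break-even: Y = a/(1−MPC) = 200/0.2 = 1000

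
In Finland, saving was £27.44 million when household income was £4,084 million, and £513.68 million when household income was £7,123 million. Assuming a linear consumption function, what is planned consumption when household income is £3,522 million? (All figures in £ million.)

MPS = ΔS/ΔY = (513.68 − 27.44)/(7123 − 4084) = 486.24/3039 = 0.16
MPC = 1 − MPS = 0.84
Autonomous saving = 27.44 − 0.16(4084) = -626, so a = 626
C = 626 + 0.84(3522) = 626 + 2958.48 = 3584.48

C = 3584.48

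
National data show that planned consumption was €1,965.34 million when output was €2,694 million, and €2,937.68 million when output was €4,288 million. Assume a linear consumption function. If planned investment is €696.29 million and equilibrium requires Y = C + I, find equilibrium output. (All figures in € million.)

MPC = (2937.68 − 1965.34)/(4288 − 2694) = 972.34/1594 = 0.61
a = 1965.34 − 0.61(2694) = 322
Equilibrium: Y = 322 + 0.61Y + 696.29
0.39Y = 1018.29, so Y = 1018.29/0.39 = 2611

Y = 2611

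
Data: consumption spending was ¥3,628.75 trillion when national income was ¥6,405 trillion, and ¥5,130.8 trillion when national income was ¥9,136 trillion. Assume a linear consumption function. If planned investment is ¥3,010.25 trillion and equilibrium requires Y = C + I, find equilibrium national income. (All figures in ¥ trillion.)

MPC = (5130.8 − 3628.75)/(9136 − 6405) = 1502.05/2731 = 0.55
a = 3628.75 − 0.55(6405) = 106
Equilibrium: Y = 106 + 0.55Y + 3010.25
0.45Y = 3116.25, so Y = 3116.25/0.45 = 6925

Y = 6925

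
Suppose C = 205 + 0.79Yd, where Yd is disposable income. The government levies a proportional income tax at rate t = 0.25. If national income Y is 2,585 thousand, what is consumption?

C = 1736.6125

Yd = (1 − 0.25)(2585) = 0.75(2585) = 1938.75
C = 205 + 0.79(1938.75) = 205 + 1531.6125 = 1736.6125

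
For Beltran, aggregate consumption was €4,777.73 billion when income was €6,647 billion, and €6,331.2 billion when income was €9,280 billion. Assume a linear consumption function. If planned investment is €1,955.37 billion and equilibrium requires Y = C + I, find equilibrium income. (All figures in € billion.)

MPC = (6331.2 − 4777.73)/(9280 − 6647) = 1553.47/2633 = 0.59
a = 4777.73 − 0.59(6647) = 856
Equilibrium: Y = 856 + 0.59Y + 1955.37
0.41Y = 2811.37, so Y = 2811.37/0.41 = 6857

Y = 6857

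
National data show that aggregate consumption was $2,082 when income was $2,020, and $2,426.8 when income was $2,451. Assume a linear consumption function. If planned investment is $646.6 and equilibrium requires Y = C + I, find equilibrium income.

MPC = (2426.8 − 2082)/(2451 − 2020) = 344.8/431 = 0.8
a = 2082 − 0.8(2020) = 466
Equilibrium: Y = 466 + 0.8Y + 646.6
0.2Y = 1112.6, so Y = 1112.6/0.2 = 5563

Y = 5563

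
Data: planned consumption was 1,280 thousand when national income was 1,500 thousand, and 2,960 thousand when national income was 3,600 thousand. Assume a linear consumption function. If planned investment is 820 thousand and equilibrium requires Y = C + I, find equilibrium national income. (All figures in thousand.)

MPC = (2960 − 1280)/(3600 − 1500) = 1680/2100 = 0.8
a = 1280 − 0.8(1500) = 80
Equilibrium: Y = 80 + 0.8Y + 820
0.2Y = 900, so Y = 900/0.2 = 4500

Y = 4500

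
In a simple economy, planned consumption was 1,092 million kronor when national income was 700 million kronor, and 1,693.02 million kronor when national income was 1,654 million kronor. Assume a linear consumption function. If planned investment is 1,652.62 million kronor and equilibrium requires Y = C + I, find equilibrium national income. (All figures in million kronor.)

Y = 6226

MPC = (1693.02 − 1092)/(1654 − 700) = 601.02/954 = 0.63
a = 1092 − 0.63(700) = 651
Equilibrium: Y = 651 + 0.63Y + 1652.62
0.37Y = 2303.62, so Y = 2303.62/0.37 = 6226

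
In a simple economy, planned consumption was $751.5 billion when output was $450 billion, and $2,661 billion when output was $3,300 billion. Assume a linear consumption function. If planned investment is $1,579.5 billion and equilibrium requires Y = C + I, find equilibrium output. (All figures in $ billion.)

Y = 6150

MPC = (2661 − 751.5)/(3300 − 450) = 1909.5/2850 = 0.67
a = 751.5 − 0.67(450) = 450
Equilibrium: Y = 450 + 0.67Y + 1579.5
0.33Y = 2029.5, so Y = 2029.5/0.33 = 6150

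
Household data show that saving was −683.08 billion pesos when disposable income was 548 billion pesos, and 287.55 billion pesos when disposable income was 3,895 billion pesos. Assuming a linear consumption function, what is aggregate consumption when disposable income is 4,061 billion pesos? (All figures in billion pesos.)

MPS = ΔS/ΔY = (287.55 − (-683.08))/(3895 − 548) = 970.63/3347 = 0.29
MPC = 1 − MPS = 0.71
Autonomous saving = -683.08 − 0.29(548) = -842, so a = 842
C = 842 + 0.71(4061) = 842 + 2883.31 = 3725.31

C = 3725.31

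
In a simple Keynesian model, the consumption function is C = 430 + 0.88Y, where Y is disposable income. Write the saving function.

S = Y − C = Y − (430 + 0.88Y) = -430 + (1 − 0.88)Y

S = -430 + 0.12Y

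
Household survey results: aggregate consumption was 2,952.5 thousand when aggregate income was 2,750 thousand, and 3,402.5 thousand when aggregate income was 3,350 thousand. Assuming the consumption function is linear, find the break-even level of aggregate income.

Y = 3560

MPC = (3402.5 − 2952.5)/(3350 − 2750) = 450/600 = 0.75
a = 2952.5 − 0.75(2750) = 2952.5 − 2062.5 = 890
Break-even: Y = a/(1−MPC) = 890/0.25 = 3560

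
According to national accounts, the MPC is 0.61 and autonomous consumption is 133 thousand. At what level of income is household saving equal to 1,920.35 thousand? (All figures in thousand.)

Y = 5265

S = Y − C = -133 + 0.39Y
-133 + 0.39Y = 1920.35, so 0.39Y = 2053.35 and Y = 5265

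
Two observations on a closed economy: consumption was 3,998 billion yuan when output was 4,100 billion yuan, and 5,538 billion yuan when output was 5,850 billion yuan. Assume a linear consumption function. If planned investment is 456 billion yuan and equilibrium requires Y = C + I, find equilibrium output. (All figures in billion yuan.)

MPC = (5538 − 3998)/(5850 − 4100) = 1540/1750 = 0.88
a = 3998 − 0.88(4100) = 390
Equilibrium: Y = 390 + 0.88Y + 456
0.12Y = 846, so Y = 846/0.12 = 7050

Y = 7050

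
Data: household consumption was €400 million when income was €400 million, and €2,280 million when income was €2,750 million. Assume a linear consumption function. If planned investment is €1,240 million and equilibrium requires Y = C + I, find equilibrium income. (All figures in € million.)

Y = 6600

MPC = (2280 − 400)/(2750 − 400) = 1880/2350 = 0.8
a = 400 − 0.8(400) = 80
Equilibrium: Y = 80 + 0.8Y + 1240
0.2Y = 1320, so Y = 1320/0.2 = 6600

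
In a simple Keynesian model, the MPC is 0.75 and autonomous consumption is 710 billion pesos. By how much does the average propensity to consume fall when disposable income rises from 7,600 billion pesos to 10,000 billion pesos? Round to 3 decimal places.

ΔAPC = 0.022

At Y = 7600: C = 710 + 0.75(7600) = 6410, APC = 6410/7600 = 0.8434
At Y = 10000: C = 8210, APC = 8210/10000 = 0.8210
Fall in APC = 0.8434 − 0.8210 = 0.0224 ≈ 0.022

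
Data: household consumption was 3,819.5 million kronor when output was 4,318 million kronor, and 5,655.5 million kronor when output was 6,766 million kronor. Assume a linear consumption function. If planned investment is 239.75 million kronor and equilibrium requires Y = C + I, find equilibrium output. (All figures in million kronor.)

Y = 3283

MPC = (5655.5 − 3819.5)/(6766 − 4318) = 1836/2448 = 0.75
a = 3819.5 − 0.75(4318) = 581
Equilibrium: Y = 581 + 0.75Y + 239.75
0.25Y = 820.75, so Y = 820.75/0.25 = 3283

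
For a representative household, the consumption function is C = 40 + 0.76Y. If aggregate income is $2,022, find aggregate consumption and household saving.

C = 1576.72; S = 445.28

C = 40 + 0.76(2022) = 40 + 1536.72 = 1576.72
S = Y − C = 2022 − 1576.72 = 445.28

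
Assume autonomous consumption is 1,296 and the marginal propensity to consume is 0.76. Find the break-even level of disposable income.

At break-even, C = Y: 1296 + 0.76Y = Y
0.24Y = 1296, so Y = 1296/0.24 = 5400

Y = 5400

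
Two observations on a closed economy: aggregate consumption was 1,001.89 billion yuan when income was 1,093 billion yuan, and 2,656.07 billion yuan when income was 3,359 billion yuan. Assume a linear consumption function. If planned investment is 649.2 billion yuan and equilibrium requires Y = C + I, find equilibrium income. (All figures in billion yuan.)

MPC = (2656.07 − 1001.89)/(3359 − 1093) = 1654.18/2266 = 0.73
a = 1001.89 − 0.73(1093) = 204
Equilibrium: Y = 204 + 0.73Y + 649.2
0.27Y = 853.2, so Y = 853.2/0.27 = 3160

Y = 3160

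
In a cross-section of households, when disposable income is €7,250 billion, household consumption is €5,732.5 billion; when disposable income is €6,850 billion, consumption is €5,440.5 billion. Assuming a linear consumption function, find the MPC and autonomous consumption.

MPC = ΔC/ΔY = (5732.5 − 5440.5)/(7250 − 6850) = 292/400 = 0.73
a = C − MPC·Y = 5440.5 − 0.73(6850) = 5440.5 − 5000.5 = 440

MPC = 0.73; a = 440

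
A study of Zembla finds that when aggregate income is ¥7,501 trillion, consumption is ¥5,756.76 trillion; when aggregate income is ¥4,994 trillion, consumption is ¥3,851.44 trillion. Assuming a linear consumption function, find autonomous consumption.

MPC = ΔC/ΔY = (5756.76 − 3851.44)/(7501 − 4994) = 1905.32/2507 = 0.76
a = C − MPC·Y = 3851.44 − 0.76(4994) = 3851.44 − 3795.44 = 56

a = 56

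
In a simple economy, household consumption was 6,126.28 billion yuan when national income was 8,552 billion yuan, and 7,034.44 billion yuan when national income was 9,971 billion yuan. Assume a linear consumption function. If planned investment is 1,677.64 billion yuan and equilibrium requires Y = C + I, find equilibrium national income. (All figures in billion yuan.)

MPC = (7034.44 − 6126.28)/(9971 − 8552) = 908.16/1419 = 0.64
a = 6126.28 − 0.64(8552) = 653
Equilibrium: Y = 653 + 0.64Y + 1677.64
0.36Y = 2330.64, so Y = 2330.64/0.36 = 6474

Y = 6474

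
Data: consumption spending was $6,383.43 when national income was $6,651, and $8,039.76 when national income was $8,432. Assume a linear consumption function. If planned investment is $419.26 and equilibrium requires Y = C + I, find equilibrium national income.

Y = 8818

MPC = (8039.76 − 6383.43)/(8432 − 6651) = 1656.33/1781 = 0.93
a = 6383.43 − 0.93(6651) = 198
Equilibrium: Y = 198 + 0.93Y + 419.26
0.07Y = 617.26, so Y = 617.26/0.07 = 8818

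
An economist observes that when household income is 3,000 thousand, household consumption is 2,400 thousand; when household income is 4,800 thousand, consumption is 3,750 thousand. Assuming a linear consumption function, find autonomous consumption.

a = 150

MPC = ΔC/ΔY = (3750 − 2400)/(4800 − 3000) = 1350/1800 = 0.75
a = C − MPC·Y = 2400 − 0.75(3000) = 2400 − 2250 = 150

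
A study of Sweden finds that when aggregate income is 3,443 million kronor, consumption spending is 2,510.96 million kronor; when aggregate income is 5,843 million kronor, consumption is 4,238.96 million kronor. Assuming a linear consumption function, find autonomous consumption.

MPC = ΔC/ΔY = (4238.96 − 2510.96)/(5843 − 3443) = 1728/2400 = 0.72
a = C − MPC·Y = 2510.96 − 0.72(3443) = 2510.96 − 2478.96 = 32

a = 32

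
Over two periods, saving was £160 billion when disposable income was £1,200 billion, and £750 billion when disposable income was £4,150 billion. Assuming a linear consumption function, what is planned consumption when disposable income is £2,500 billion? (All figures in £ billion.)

C = 2080

MPS = ΔS/ΔY = (750 − 160)/(4150 − 1200) = 590/2950 = 0.2
MPC = 1 − MPS = 0.8
Autonomous saving = 160 − 0.2(1200) = -80, so a = 80
C = 80 + 0.8(2500) = 80 + 2000 = 2080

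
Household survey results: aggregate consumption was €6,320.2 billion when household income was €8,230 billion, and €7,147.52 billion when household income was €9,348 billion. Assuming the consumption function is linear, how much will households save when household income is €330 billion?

S = -144.2

MPC = (7147.52 − 6320.2)/(9348 − 8230) = 827.32/1118 = 0.74
a = 6320.2 − 0.74(8230) = 6320.2 − 6090.2 = 230
C = 230 + 0.74(330) = 474.2
S = 330 − 474.2 = -144.2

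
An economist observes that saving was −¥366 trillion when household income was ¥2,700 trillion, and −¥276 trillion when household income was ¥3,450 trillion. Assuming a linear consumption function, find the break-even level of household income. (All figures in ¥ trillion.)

Y = 5750

MPS = ΔS/ΔY = (-276 − (-366))/(3450 − 2700) = 90/750 = 0.12
MPC = 1 − MPS = 0.88
From S(2700) = -366: −a + 0.12(2700) = -366, so a = 324 − (-366) = 690
Break-even (S = 0): Y = a/MPS = 690/0.12 = 5750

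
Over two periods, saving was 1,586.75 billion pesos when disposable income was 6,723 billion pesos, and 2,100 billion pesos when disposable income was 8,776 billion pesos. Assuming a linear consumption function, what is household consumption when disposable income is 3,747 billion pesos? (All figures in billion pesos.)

C = 2904.25

MPS = ΔS/ΔY = (2100 − 1586.75)/(8776 − 6723) = 513.25/2053 = 0.25
MPC = 1 − MPS = 0.75
Autonomous saving = 1586.75 − 0.25(6723) = -94, so a = 94
C = 94 + 0.75(3747) = 94 + 2810.25 = 2904.25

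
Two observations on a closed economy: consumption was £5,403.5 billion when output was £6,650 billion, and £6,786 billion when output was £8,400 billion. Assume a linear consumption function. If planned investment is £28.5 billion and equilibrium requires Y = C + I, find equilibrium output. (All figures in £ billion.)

Y = 850

MPC = (6786 − 5403.5)/(8400 − 6650) = 1382.5/1750 = 0.79
a = 5403.5 − 0.79(6650) = 150
Equilibrium: Y = 150 + 0.79Y + 28.5
0.21Y = 178.5, so Y = 178.5/0.21 = 850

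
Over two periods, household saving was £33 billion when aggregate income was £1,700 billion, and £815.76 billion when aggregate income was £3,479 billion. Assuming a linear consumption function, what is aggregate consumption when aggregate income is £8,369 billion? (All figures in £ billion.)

MPS = ΔS/ΔY = (815.76 − 33)/(3479 − 1700) = 782.76/1779 = 0.44
MPC = 1 − MPS = 0.56
Autonomous saving = 33 − 0.44(1700) = -715, so a = 715
C = 715 + 0.56(8369) = 715 + 4686.64 = 5401.64

C = 5401.64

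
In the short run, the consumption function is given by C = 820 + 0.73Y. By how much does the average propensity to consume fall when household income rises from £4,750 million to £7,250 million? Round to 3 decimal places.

At Y = 4750: C = 820 + 0.73(4750) = 4287.5, APC = 4287.5/4750 = 0.9026
At Y = 7250: C = 6112.5, APC = 6112.5/7250 = 0.8431
Fall in APC = 0.9026 − 0.8431 = 0.0595 ≈ 0.060

ΔAPC = 0.060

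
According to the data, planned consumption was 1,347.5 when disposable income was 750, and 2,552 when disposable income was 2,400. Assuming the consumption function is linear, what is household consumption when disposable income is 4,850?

MPC = (2552 − 1347.5)/(2400 − 750) = 1204.5/1650 = 0.73
a = 1347.5 − 0.73(750) = 1347.5 − 547.5 = 800
C = 800 + 0.73(4850) = 800 + 3540.5 = 4340.5

C = 4340.5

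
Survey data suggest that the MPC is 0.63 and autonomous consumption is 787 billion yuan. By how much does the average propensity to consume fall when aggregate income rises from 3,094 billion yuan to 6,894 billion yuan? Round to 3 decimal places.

ΔAPC = 0.140

At Y = 3094: C = 787 + 0.63(3094) = 2736.22, APC = 2736.22/3094 = 0.8844
At Y = 6894: C = 5130.22, APC = 5130.22/6894 = 0.7442
Fall in APC = 0.8844 − 0.7442 = 0.1402 ≈ 0.140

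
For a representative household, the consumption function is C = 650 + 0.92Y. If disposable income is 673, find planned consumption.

C = 1269.16

C = 650 + 0.92(673) = 650 + 619.16 = 1269.16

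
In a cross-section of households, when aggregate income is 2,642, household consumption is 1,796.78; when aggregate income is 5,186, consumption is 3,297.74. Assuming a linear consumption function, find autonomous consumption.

MPC = ΔC/ΔY = (3297.74 − 1796.78)/(5186 − 2642) = 1500.96/2544 = 0.59
a = C − MPC·Y = 1796.78 − 0.59(2642) = 1796.78 − 1558.78 = 238

a = 238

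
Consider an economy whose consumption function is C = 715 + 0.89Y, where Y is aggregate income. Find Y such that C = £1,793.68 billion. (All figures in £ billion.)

715 + 0.89Y = 1793.68
0.89Y = 1078.68, so Y = 1078.68/0.89 = 1212

Y = 1212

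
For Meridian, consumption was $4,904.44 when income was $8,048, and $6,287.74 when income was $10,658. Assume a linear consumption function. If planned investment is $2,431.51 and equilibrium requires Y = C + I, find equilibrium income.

MPC = (6287.74 − 4904.44)/(10658 − 8048) = 1383.3/2610 = 0.53
a = 4904.44 − 0.53(8048) = 639
Equilibrium: Y = 639 + 0.53Y + 2431.51
0.47Y = 3070.51, so Y = 3070.51/0.47 = 6533

Y = 6533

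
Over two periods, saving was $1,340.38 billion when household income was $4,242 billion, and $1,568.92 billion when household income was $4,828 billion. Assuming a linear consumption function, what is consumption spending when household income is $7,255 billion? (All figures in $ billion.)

MPS = ΔS/ΔY = (1568.92 − 1340.38)/(4828 − 4242) = 228.54/586 = 0.39
MPC = 1 − MPS = 0.61
Autonomous saving = 1340.38 − 0.39(4242) = -314, so a = 314
C = 314 + 0.61(7255) = 314 + 4425.55 = 4739.55

C = 4739.55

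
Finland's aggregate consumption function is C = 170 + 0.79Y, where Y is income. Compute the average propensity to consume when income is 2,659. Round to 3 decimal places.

C = 170 + 0.79(2659) = 2270.61
APC = C/Y = 2270.61/2659 = 0.854

APC = 0.854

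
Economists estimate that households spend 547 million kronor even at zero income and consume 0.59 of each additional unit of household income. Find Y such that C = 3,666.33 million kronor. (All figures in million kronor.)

547 + 0.59Y = 3666.33
0.59Y = 3119.33, so Y = 3119.33/0.59 = 5287

Y = 5287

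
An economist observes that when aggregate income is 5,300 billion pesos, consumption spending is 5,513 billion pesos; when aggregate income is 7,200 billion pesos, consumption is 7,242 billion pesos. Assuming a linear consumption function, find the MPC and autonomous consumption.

MPC = 0.91; a = 690

MPC = ΔC/ΔY = (7242 − 5513)/(7200 − 5300) = 1729/1900 = 0.91
a = C − MPC·Y = 5513 − 0.91(5300) = 5513 − 4823 = 690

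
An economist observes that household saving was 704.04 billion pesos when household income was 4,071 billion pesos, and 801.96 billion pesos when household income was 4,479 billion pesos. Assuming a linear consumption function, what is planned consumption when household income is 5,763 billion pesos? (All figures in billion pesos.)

C = 4652.88

MPS = ΔS/ΔY = (801.96 − 704.04)/(4479 − 4071) = 97.92/408 = 0.24
MPC = 1 − MPS = 0.76
Autonomous saving = 704.04 − 0.24(4071) = -273, so a = 273
C = 273 + 0.76(5763) = 273 + 4379.88 = 4652.88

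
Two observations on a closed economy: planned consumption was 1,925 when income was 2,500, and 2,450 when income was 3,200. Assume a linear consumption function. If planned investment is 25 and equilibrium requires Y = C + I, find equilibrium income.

MPC = (2450 − 1925)/(3200 − 2500) = 525/700 = 0.75
a = 1925 − 0.75(2500) = 50
Equilibrium: Y = 50 + 0.75Y + 25
0.25Y = 75, so Y = 75/0.25 = 300

Y = 300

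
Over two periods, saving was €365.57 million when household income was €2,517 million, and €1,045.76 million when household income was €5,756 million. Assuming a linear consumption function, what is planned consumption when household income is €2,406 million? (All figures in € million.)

MPS = ΔS/ΔY = (1045.76 − 365.57)/(5756 − 2517) = 680.19/3239 = 0.21
MPC = 1 − MPS = 0.79
Autonomous saving = 365.57 − 0.21(2517) = -163, so a = 163
C = 163 + 0.79(2406) = 163 + 1900.74 = 2063.74

C = 2063.74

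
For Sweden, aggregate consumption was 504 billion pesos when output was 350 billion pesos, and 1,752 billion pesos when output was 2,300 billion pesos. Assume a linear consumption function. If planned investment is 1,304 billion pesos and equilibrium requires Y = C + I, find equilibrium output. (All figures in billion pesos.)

Y = 4400

MPC = (1752 − 504)/(2300 − 350) = 1248/1950 = 0.64
a = 504 − 0.64(350) = 280
Equilibrium: Y = 280 + 0.64Y + 1304
0.36Y = 1584, so Y = 1584/0.36 = 4400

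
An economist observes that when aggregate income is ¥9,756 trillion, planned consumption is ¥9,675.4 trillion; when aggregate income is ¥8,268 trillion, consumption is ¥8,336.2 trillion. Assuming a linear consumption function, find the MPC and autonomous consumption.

MPC = ΔC/ΔY = (9675.4 − 8336.2)/(9756 − 8268) = 1339.2/1488 = 0.9
a = C − MPC·Y = 8336.2 − 0.9(8268) = 8336.2 − 7441.2 = 895

MPC = 0.9; a = 895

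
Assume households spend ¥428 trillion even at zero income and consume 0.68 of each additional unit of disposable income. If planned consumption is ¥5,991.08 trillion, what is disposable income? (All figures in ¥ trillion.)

Y = 8181

428 + 0.68Y = 5991.08
0.68Y = 5563.08, so Y = 5563.08/0.68 = 8181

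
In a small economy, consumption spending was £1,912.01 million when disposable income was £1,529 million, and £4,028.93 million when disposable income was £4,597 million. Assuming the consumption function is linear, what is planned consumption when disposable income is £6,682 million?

C = 5467.58

MPC = (4028.93 − 1912.01)/(4597 − 1529) = 2116.92/3068 = 0.69
a = 1912.01 − 0.69(1529) = 1912.01 − 1055.01 = 857
C = 857 + 0.69(6682) = 857 + 4610.58 = 5467.58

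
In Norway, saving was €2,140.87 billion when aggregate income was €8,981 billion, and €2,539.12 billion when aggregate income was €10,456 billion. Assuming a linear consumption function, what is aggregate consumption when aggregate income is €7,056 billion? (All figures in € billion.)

C = 5434.88

MPS = ΔS/ΔY = (2539.12 − 2140.87)/(10456 − 8981) = 398.25/1475 = 0.27
MPC = 1 − MPS = 0.73
Autonomous saving = 2140.87 − 0.27(8981) = -284, so a = 284
C = 284 + 0.73(7056) = 284 + 5150.88 = 5434.88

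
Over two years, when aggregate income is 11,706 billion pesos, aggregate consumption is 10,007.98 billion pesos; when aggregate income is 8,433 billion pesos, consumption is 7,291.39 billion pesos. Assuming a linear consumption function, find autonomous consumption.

a = 292

MPC = ΔC/ΔY = (10007.98 − 7291.39)/(11706 − 8433) = 2716.59/3273 = 0.83
a = C − MPC·Y = 7291.39 − 0.83(8433) = 7291.39 − 6999.39 = 292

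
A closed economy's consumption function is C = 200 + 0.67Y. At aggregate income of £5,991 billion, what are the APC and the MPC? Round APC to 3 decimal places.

APC = 0.703; MPC = 0.67

MPC = 0.67 (the slope of the consumption function)
C = 200 + 0.67(5991) = 4213.97, so APC = 4213.97/5991 = 0.703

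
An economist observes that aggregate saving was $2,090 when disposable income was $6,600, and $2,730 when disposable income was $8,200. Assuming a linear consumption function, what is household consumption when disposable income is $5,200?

C = 3670

MPS = ΔS/ΔY = (2730 − 2090)/(8200 − 6600) = 640/1600 = 0.4
MPC = 1 − MPS = 0.6
Autonomous saving = 2090 − 0.4(6600) = -550, so a = 550
C = 550 + 0.6(5200) = 550 + 3120 = 3670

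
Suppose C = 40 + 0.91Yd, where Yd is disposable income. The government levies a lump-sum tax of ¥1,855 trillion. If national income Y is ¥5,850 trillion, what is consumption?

C = 3675.45

Yd = Y − T = 5850 − 1855 = 3995
C = 40 + 0.91(3995) = 40 + 3635.45 = 3675.45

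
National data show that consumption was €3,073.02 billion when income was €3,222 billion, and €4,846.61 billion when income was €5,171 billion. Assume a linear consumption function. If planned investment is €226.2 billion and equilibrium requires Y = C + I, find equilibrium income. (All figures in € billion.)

Y = 4080

MPC = (4846.61 − 3073.02)/(5171 − 3222) = 1773.59/1949 = 0.91
a = 3073.02 − 0.91(3222) = 141
Equilibrium: Y = 141 + 0.91Y + 226.2
0.09Y = 367.2, so Y = 367.2/0.09 = 4080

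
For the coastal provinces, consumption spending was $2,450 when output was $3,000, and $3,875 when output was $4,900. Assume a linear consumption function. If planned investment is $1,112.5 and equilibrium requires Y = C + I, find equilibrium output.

MPC = (3875 − 2450)/(4900 − 3000) = 1425/1900 = 0.75
a = 2450 − 0.75(3000) = 200
Equilibrium: Y = 200 + 0.75Y + 1112.5
0.25Y = 1312.5, so Y = 1312.5/0.25 = 5250

Y = 5250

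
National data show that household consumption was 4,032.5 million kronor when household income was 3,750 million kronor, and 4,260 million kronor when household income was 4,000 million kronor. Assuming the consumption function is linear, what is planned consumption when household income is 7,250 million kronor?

C = 7217.5

MPC = (4260 − 4032.5)/(4000 − 3750) = 227.5/250 = 0.91
a = 4032.5 − 0.91(3750) = 4032.5 − 3412.5 = 620
C = 620 + 0.91(7250) = 620 + 6597.5 = 7217.5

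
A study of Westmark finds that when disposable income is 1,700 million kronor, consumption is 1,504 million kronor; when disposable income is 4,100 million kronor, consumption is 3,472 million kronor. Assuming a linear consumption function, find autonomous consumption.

MPC = ΔC/ΔY = (3472 − 1504)/(4100 − 1700) = 1968/2400 = 0.82
a = C − MPC·Y = 1504 − 0.82(1700) = 1504 − 1394 = 110

a = 110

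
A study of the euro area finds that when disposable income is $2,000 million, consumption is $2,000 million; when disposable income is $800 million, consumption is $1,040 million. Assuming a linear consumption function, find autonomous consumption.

a = 400

MPC = ΔC/ΔY = (2000 − 1040)/(2000 − 800) = 960/1200 = 0.8
a = C − MPC·Y = 1040 − 0.8(800) = 1040 − 640 = 400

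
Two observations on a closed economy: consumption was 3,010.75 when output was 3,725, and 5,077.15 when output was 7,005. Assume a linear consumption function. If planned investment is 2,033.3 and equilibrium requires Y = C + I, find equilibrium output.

MPC = (5077.15 − 3010.75)/(7005 − 3725) = 2066.4/3280 = 0.63
a = 3010.75 − 0.63(3725) = 664
Equilibrium: Y = 664 + 0.63Y + 2033.3
0.37Y = 2697.3, so Y = 2697.3/0.37 = 7290

Y = 7290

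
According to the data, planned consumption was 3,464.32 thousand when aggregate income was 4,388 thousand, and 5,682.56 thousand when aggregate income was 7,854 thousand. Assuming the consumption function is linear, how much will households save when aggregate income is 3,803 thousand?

MPC = (5682.56 − 3464.32)/(7854 − 4388) = 2218.24/3466 = 0.64
a = 3464.32 − 0.64(4388) = 3464.32 − 2808.32 = 656
C = 656 + 0.64(3803) = 3089.92
S = 3803 − 3089.92 = 713.08

S = 713.08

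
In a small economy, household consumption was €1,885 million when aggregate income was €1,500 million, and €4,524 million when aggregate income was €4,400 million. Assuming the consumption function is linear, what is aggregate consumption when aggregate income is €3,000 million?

C = 3250

MPC = (4524 − 1885)/(4400 − 1500) = 2639/2900 = 0.91
a = 1885 − 0.91(1500) = 1885 − 1365 = 520
C = 520 + 0.91(3000) = 520 + 2730 = 3250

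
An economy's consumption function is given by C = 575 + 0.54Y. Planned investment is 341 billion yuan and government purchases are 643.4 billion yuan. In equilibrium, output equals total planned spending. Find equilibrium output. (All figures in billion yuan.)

Y = C + I + G = 575 + 0.54Y + 341 + 643.4
Y − 0.54Y = 1559.4
0.46Y = 1559.4, so Y = 1559.4/0.46 = 3390

Y = 3390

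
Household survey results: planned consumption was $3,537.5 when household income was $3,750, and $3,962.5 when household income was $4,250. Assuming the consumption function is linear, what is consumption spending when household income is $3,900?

MPC = (3962.5 − 3537.5)/(4250 − 3750) = 425/500 = 0.85
a = 3537.5 − 0.85(3750) = 3537.5 − 3187.5 = 350
C = 350 + 0.85(3900) = 350 + 3315 = 3665

C = 3665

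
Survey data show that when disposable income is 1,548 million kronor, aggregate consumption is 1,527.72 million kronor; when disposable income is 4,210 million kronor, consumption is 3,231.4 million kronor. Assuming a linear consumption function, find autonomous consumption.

a = 537

MPC = ΔC/ΔY = (3231.4 − 1527.72)/(4210 − 1548) = 1703.68/2662 = 0.64
a = C − MPC·Y = 1527.72 − 0.64(1548) = 1527.72 − 990.72 = 537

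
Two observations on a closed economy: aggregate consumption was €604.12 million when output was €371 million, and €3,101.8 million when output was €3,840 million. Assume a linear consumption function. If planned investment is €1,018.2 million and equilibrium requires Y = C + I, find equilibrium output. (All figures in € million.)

Y = 4840

MPC = (3101.8 − 604.12)/(3840 − 371) = 2497.68/3469 = 0.72
a = 604.12 − 0.72(371) = 337
Equilibrium: Y = 337 + 0.72Y + 1018.2
0.28Y = 1355.2, so Y = 1355.2/0.28 = 4840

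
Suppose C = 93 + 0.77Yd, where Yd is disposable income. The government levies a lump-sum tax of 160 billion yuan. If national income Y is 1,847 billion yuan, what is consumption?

C = 1391.99

Yd = Y − T = 1847 − 160 = 1687
C = 93 + 0.77(1687) = 93 + 1298.99 = 1391.99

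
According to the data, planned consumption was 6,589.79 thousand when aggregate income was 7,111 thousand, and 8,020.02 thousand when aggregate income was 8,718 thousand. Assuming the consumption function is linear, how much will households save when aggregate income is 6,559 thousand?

S = 460.49

MPC = (8020.02 − 6589.79)/(8718 − 7111) = 1430.23/1607 = 0.89
a = 6589.79 − 0.89(7111) = 6589.79 − 6328.79 = 261
C = 261 + 0.89(6559) = 6098.51
S = 6559 − 6098.51 = 460.49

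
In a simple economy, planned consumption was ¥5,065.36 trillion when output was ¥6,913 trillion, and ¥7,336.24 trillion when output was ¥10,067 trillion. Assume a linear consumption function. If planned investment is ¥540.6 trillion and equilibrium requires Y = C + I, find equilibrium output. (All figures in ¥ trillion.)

Y = 2245

MPC = (7336.24 − 5065.36)/(10067 − 6913) = 2270.88/3154 = 0.72
a = 5065.36 − 0.72(6913) = 88
Equilibrium: Y = 88 + 0.72Y + 540.6
0.28Y = 628.6, so Y = 628.6/0.28 = 2245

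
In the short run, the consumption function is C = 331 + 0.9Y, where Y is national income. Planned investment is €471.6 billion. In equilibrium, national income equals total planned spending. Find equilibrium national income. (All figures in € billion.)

Y = C + I = 331 + 0.9Y + 471.6
Y − 0.9Y = 802.6
0.1Y = 802.6, so Y = 802.6/0.1 = 8026

Y = 8026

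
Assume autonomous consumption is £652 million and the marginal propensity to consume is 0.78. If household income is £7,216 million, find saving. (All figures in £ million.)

S = 935.52

C = 652 + 0.78(7216) = 652 + 5628.48 = 6280.48
S = Y − C = 7216 − 6280.48 = 935.52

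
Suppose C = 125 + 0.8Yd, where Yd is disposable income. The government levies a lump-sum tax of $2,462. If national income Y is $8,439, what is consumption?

C = 4906.6

Yd = Y − T = 8439 − 2462 = 5977
C = 125 + 0.8(5977) = 125 + 4781.6 = 4906.6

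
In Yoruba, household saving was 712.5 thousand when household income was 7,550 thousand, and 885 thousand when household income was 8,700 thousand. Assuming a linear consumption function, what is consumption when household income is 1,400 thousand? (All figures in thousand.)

C = 1610

MPS = ΔS/ΔY = (885 − 712.5)/(8700 − 7550) = 172.5/1150 = 0.15
MPC = 1 − MPS = 0.85
Autonomous saving = 712.5 − 0.15(7550) = -420, so a = 420
C = 420 + 0.85(1400) = 420 + 1190 = 1610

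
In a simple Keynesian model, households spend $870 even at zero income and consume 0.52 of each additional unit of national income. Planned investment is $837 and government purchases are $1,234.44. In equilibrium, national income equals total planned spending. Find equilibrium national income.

Y = 6128

Y = C + I + G = 870 + 0.52Y + 837 + 1234.44
Y − 0.52Y = 2941.44
0.48Y = 2941.44, so Y = 2941.44/0.48 = 6128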